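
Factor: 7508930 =2^1*5^1*11^1*13^1*59^1*89^1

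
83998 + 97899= 181897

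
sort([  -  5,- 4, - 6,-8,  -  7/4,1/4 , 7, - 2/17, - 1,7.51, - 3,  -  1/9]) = [  -  8, - 6,-5, - 4, - 3,  -  7/4, - 1, - 2/17, - 1/9, 1/4,  7,7.51]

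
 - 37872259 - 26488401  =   - 64360660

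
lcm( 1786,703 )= 66082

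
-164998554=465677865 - 630676419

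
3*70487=211461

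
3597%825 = 297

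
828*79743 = 66027204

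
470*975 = 458250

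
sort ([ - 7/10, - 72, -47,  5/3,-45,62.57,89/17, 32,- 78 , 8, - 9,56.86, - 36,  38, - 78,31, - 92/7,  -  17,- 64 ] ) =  [ - 78, - 78, - 72, - 64, - 47, - 45,-36, - 17,- 92/7, - 9, - 7/10,5/3,89/17,8, 31,32,38,  56.86,62.57 ] 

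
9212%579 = 527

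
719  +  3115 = 3834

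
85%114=85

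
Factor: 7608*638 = 2^4*3^1*11^1 * 29^1*317^1  =  4853904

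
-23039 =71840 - 94879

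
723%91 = 86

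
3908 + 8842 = 12750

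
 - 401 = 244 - 645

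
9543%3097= 252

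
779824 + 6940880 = 7720704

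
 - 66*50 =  - 3300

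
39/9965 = 39/9965 = 0.00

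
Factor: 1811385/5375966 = 2^( - 1)*3^2*5^1 * 40253^1*2687983^( - 1)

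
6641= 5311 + 1330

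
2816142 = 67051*42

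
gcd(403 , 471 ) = 1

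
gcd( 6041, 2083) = 1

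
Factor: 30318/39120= 2^(  -  3 ) * 5^ (-1)*31^1 =31/40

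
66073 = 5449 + 60624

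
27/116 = 27/116 = 0.23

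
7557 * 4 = 30228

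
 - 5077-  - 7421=2344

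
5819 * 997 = 5801543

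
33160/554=59 + 237/277= 59.86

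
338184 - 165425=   172759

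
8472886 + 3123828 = 11596714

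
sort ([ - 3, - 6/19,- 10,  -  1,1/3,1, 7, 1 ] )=[ - 10,-3 ,-1,  -  6/19,1/3,1 , 1,7 ]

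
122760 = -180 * ( - 682 )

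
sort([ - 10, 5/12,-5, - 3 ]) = [ - 10,-5 , - 3, 5/12] 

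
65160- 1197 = 63963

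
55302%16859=4725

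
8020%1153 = 1102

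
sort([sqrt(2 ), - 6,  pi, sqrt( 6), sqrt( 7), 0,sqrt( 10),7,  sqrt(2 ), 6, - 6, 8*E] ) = [ - 6, - 6,0, sqrt(2),sqrt( 2),sqrt(6), sqrt( 7),pi, sqrt(10), 6,7,8*E]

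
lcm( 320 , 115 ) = 7360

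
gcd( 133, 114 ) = 19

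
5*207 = 1035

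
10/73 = 10/73= 0.14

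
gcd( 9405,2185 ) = 95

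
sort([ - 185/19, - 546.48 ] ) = [ - 546.48 , - 185/19 ] 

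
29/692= 29/692=0.04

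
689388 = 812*849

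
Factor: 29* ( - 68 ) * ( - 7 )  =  2^2*7^1*17^1*29^1 = 13804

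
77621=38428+39193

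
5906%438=212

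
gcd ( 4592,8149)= 1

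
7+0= 7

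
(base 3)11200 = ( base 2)1111110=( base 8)176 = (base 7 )240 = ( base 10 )126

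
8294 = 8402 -108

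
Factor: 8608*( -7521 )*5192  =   -2^8*3^1*11^1 * 23^1*59^1*109^1*269^1 = -336134067456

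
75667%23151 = 6214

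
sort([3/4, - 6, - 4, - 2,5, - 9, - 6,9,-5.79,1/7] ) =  [  -  9,- 6, - 6, - 5.79, - 4, - 2, 1/7 , 3/4, 5, 9 ]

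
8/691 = 8/691= 0.01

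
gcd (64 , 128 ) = 64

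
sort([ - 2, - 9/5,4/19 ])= [ - 2, - 9/5, 4/19]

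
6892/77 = 6892/77 = 89.51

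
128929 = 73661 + 55268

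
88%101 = 88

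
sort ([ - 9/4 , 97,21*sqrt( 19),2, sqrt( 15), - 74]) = [-74,  -  9/4,  2,  sqrt(15),21*sqrt (19), 97]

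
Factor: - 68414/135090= - 433/855= -3^( - 2 )* 5^ ( - 1 ) * 19^( - 1)*433^1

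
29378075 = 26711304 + 2666771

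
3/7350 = 1/2450  =  0.00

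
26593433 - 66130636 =-39537203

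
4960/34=145 + 15/17 = 145.88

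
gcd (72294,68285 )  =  1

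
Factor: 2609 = 2609^1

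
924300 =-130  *( - 7110)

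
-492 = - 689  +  197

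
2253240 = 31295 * 72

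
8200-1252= 6948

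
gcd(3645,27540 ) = 405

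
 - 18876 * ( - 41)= 773916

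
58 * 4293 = 248994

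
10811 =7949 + 2862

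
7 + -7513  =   - 7506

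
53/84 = 53/84=0.63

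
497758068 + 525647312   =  1023405380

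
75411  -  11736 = 63675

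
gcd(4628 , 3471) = 1157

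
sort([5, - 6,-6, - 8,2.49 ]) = [-8, - 6, - 6,2.49, 5]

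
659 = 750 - 91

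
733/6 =733/6 = 122.17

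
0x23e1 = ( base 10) 9185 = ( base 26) DF7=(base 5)243220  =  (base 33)8EB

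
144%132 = 12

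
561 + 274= 835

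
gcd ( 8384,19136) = 64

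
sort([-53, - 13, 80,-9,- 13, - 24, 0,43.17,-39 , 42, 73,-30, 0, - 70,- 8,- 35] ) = [ -70, - 53,  -  39,-35 ,-30, - 24,-13, - 13,- 9, - 8, 0, 0 , 42, 43.17, 73, 80] 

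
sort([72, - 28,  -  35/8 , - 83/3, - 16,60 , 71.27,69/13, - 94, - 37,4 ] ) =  [ - 94, - 37, - 28, - 83/3, - 16 ,-35/8,4,69/13,60,71.27,72]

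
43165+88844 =132009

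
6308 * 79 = 498332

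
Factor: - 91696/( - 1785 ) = 2^4*3^( - 1 ) * 5^( - 1)*7^( - 1)*11^1*17^( - 1) * 521^1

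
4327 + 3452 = 7779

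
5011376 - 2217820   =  2793556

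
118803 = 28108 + 90695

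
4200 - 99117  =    -  94917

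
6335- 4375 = 1960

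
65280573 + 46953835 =112234408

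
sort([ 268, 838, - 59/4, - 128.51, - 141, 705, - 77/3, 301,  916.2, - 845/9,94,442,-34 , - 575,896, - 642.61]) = [-642.61, - 575, - 141, - 128.51, - 845/9,  -  34, - 77/3,  -  59/4, 94,268,  301,442, 705,838, 896, 916.2 ]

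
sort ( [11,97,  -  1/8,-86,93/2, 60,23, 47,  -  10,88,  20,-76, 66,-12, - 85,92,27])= [-86,  -  85,-76, - 12,-10, - 1/8,11,20,23,27 , 93/2,  47, 60,66, 88,92, 97]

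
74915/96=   74915/96 = 780.36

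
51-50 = 1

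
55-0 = 55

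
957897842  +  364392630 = 1322290472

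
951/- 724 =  - 2 + 497/724  =  - 1.31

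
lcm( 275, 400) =4400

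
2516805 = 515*4887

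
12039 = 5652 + 6387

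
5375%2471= 433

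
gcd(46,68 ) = 2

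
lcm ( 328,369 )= 2952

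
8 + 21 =29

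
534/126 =89/21 = 4.24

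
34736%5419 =2222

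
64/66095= 64/66095 = 0.00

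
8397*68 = 570996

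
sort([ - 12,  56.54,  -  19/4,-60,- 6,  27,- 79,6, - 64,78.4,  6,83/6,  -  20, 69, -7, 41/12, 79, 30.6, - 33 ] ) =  [  -  79, - 64,-60,- 33, - 20, - 12,  -  7, - 6, - 19/4,41/12, 6 , 6,83/6, 27, 30.6, 56.54, 69, 78.4, 79]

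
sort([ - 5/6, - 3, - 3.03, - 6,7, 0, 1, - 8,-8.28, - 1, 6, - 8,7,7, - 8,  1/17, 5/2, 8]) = [ - 8.28,-8, - 8,-8, - 6,-3.03, - 3,-1,-5/6, 0, 1/17, 1,5/2, 6,7, 7,7, 8] 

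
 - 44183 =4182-48365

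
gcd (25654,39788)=2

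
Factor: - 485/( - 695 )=97^1  *139^ (- 1)= 97/139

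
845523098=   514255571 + 331267527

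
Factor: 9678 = 2^1*3^1*1613^1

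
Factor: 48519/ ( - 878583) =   -  16173/292861= - 3^3*61^( -1)* 599^1*4801^(-1 ) 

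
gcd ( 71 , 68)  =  1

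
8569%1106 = 827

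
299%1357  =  299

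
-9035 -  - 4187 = - 4848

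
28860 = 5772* 5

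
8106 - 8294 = -188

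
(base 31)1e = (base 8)55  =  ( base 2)101101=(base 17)2b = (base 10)45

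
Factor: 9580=2^2*5^1*479^1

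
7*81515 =570605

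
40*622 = 24880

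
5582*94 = 524708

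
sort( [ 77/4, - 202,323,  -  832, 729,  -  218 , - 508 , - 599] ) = [- 832,-599, - 508, - 218, - 202,77/4, 323,729]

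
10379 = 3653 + 6726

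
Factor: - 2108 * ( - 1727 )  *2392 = 8708114272 = 2^5*11^1*13^1*17^1*23^1*31^1*157^1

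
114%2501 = 114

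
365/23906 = 365/23906 =0.02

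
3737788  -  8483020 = - 4745232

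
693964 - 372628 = 321336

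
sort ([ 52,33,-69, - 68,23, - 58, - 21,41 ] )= [  -  69, - 68, - 58, - 21,23,33,  41,52 ]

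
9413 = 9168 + 245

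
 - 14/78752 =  - 7/39376 = - 0.00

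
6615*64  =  423360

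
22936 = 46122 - 23186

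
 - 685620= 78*(- 8790)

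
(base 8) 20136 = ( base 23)ff6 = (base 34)75o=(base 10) 8286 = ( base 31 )8J9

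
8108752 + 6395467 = 14504219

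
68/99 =68/99 = 0.69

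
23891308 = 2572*9289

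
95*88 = 8360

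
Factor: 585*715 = 418275 = 3^2*5^2*11^1*13^2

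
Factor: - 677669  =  -311^1*2179^1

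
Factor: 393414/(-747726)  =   - 493/937= - 17^1*29^1*937^( - 1)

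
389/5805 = 389/5805 = 0.07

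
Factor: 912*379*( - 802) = -2^5*3^1*19^1*379^1*401^1 =- 277209696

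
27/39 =9/13 = 0.69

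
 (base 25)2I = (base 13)53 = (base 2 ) 1000100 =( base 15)48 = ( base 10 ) 68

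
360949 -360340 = 609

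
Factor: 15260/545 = 2^2*7^1 = 28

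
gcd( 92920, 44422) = 2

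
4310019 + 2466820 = 6776839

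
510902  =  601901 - 90999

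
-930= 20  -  950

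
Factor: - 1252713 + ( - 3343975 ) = - 2^4*23^1*12491^1 = - 4596688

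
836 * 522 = 436392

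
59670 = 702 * 85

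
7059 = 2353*3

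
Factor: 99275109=3^1*73^1 * 453311^1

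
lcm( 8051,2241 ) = 217377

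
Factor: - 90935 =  - 5^1*13^1*1399^1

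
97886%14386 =11570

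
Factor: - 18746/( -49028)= 2^(  -  1)*13^1 * 17^(- 1) = 13/34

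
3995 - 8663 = -4668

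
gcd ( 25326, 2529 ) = 9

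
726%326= 74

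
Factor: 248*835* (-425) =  -2^3*5^3*17^1*31^1*167^1= -88009000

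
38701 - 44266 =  - 5565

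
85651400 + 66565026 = 152216426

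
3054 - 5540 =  - 2486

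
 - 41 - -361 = 320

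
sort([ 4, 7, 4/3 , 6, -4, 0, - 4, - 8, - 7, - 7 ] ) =[-8, - 7,-7,-4, - 4, 0, 4/3, 4,6, 7]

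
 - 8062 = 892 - 8954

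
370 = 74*5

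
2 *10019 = 20038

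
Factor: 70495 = 5^1*23^1*613^1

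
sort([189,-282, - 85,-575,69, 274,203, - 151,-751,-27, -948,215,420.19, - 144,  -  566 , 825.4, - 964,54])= [-964,  -  948, - 751, - 575, - 566, - 282, - 151, - 144,- 85,-27, 54,  69, 189,  203, 215,274 , 420.19, 825.4]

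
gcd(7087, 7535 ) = 1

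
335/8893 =335/8893 = 0.04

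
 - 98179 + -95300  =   - 193479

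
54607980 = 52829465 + 1778515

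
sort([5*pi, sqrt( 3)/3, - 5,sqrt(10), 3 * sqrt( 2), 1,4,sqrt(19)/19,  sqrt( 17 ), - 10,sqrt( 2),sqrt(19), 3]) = [-10 , - 5, sqrt(19 ) /19, sqrt( 3 )/3, 1, sqrt( 2 ),3, sqrt( 10 ), 4, sqrt( 17 ), 3*sqrt( 2), sqrt (19), 5*pi]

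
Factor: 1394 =2^1*17^1 *41^1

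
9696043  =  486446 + 9209597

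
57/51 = 1 + 2/17=1.12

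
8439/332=8439/332 = 25.42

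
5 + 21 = 26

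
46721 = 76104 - 29383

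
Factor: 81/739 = 3^4*739^(-1) 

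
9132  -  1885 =7247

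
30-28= 2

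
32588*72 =2346336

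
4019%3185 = 834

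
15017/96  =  15017/96=156.43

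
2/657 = 2/657 = 0.00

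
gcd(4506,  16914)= 6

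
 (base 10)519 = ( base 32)G7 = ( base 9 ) 636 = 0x207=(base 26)jp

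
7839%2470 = 429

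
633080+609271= 1242351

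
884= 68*13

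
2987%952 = 131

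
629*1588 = 998852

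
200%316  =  200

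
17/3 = 17/3 = 5.67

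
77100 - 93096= - 15996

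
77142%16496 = 11158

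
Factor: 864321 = 3^1*41^1*7027^1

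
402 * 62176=24994752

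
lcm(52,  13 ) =52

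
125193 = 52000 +73193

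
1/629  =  1/629 = 0.00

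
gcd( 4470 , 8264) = 2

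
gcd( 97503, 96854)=1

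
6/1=6 = 6.00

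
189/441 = 3/7 = 0.43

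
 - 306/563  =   - 1 + 257/563 = - 0.54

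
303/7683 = 101/2561 = 0.04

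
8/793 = 8/793 =0.01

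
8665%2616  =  817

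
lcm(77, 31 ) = 2387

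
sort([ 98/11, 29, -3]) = [ -3,98/11, 29] 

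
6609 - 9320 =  - 2711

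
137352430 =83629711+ 53722719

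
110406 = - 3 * ( - 36802 ) 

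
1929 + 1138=3067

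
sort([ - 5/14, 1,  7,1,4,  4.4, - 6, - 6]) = [-6, - 6, - 5/14,1 , 1, 4  ,  4.4, 7]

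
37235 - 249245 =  - 212010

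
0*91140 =0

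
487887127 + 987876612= 1475763739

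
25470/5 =5094 = 5094.00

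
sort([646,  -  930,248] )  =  [  -  930,248,646] 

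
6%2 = 0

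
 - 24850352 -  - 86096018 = 61245666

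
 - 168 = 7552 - 7720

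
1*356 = 356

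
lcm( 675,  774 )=58050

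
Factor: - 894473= - 137^1*6529^1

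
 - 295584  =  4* ( - 73896)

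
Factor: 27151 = 19^1 * 1429^1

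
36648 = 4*9162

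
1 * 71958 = 71958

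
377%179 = 19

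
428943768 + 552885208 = 981828976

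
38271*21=803691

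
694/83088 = 347/41544 = 0.01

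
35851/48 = 35851/48 = 746.90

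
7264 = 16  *454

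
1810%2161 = 1810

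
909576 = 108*8422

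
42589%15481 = 11627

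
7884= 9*876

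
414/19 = 414/19 = 21.79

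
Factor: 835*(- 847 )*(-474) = 335234130 = 2^1*3^1*5^1*7^1*11^2*79^1*167^1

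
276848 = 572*484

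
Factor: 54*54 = 2916 = 2^2*3^6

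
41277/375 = 13759/125 =110.07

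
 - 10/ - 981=10/981  =  0.01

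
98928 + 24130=123058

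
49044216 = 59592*823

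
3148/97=32 + 44/97 = 32.45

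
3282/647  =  3282/647 = 5.07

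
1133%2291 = 1133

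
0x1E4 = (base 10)484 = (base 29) gk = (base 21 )121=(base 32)F4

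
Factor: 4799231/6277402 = 2^( - 1)*1567^( - 1) *2003^( - 1)*4799231^1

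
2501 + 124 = 2625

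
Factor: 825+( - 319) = 506 = 2^1*11^1*23^1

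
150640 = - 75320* (-2)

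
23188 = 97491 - 74303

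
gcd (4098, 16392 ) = 4098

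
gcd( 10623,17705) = 3541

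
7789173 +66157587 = 73946760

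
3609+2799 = 6408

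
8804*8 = 70432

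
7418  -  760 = 6658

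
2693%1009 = 675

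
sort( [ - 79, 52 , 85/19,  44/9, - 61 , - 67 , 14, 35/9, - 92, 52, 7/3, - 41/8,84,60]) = [ - 92,-79,-67, - 61,-41/8, 7/3 , 35/9,85/19 , 44/9,14, 52,52,60,84 ]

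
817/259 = 3+40/259 = 3.15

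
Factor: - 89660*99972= - 8963489520 = -2^4*3^2 * 5^1*2777^1*4483^1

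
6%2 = 0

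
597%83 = 16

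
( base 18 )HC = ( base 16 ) 13E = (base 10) 318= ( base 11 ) 26a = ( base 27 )bl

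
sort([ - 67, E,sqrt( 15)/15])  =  [ - 67, sqrt(15) /15,E] 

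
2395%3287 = 2395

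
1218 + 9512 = 10730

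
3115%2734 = 381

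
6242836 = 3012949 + 3229887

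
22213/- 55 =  - 404 + 7/55 = - 403.87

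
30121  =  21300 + 8821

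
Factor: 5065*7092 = 35920980 = 2^2*3^2*5^1 * 197^1  *  1013^1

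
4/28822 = 2/14411  =  0.00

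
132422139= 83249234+49172905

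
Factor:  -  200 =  - 2^3*5^2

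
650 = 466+184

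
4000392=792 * 5051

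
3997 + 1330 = 5327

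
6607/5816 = 6607/5816 = 1.14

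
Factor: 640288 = 2^5* 11^1*17^1*107^1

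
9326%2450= 1976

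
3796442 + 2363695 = 6160137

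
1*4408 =4408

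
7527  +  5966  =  13493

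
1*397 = 397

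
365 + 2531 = 2896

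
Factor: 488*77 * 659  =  2^3*7^1 *11^1*61^1*659^1 = 24762584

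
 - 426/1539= - 1 + 371/513 = - 0.28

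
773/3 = 773/3 = 257.67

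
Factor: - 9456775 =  - 5^2*19^1 * 43^1*463^1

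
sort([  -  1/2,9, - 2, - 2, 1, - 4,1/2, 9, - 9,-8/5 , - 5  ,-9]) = [ - 9, - 9, - 5, - 4,-2,-2, - 8/5,-1/2,1/2,1,9, 9 ] 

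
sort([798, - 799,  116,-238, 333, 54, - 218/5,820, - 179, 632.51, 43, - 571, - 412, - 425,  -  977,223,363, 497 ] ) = [ - 977, - 799, - 571, - 425,-412,-238 , - 179, - 218/5,43, 54 , 116, 223,333,363, 497,632.51, 798,  820] 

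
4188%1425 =1338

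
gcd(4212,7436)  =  52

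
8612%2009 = 576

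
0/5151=0 = 0.00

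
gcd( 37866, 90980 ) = 2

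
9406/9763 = 9406/9763 = 0.96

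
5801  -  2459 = 3342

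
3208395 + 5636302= 8844697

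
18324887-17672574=652313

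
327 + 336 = 663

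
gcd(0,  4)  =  4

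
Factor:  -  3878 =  - 2^1*7^1*277^1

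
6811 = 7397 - 586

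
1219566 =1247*978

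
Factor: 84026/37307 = 2^1*37307^( - 1 )*42013^1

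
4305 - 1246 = 3059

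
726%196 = 138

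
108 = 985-877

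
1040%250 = 40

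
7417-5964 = 1453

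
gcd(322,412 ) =2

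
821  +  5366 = 6187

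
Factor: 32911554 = 2^1*3^1*13^1*421943^1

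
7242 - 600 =6642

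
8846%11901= 8846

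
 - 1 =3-4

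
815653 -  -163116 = 978769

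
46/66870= 23/33435 = 0.00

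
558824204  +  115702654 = 674526858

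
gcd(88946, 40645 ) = 11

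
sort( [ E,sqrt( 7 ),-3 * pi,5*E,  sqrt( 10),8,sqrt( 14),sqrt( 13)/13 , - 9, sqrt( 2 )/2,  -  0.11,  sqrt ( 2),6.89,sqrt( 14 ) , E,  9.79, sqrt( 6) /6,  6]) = [ - 3*pi,-9, - 0.11,sqrt(13 ) /13,  sqrt(6 )/6,sqrt(2 ) /2, sqrt( 2), sqrt(7 ),E,E,sqrt( 10 ),sqrt( 14), sqrt( 14 ),6, 6.89, 8,9.79,  5*E] 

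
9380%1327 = 91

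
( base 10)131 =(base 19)6H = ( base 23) 5G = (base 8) 203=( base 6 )335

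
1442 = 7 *206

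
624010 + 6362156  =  6986166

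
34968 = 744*47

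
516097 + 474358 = 990455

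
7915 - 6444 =1471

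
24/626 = 12/313 = 0.04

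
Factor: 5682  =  2^1*3^1*947^1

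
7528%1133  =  730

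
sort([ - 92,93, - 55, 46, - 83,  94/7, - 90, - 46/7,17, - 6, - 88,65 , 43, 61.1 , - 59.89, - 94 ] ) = [ - 94  ,-92,- 90 , - 88 ,-83,-59.89 , - 55, - 46/7,-6,94/7,  17, 43, 46 , 61.1, 65 , 93]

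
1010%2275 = 1010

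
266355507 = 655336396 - 388980889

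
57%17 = 6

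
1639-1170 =469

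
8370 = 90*93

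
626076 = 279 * 2244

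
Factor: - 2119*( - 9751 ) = 7^2*13^1*163^1*199^1= 20662369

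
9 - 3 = 6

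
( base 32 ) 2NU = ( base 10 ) 2814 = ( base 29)3A1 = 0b101011111110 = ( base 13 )1386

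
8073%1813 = 821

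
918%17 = 0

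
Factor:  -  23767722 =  - 2^1*3^3*  11^1 * 40013^1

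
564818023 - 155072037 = 409745986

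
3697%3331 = 366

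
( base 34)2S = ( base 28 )3c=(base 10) 96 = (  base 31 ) 33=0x60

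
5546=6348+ - 802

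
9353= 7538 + 1815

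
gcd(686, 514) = 2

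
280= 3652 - 3372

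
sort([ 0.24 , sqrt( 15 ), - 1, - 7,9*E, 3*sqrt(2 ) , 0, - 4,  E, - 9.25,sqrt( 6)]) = [-9.25,-7,-4, - 1 , 0, 0.24, sqrt( 6),E, sqrt(15 ), 3*sqrt( 2 ), 9 *E] 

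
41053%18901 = 3251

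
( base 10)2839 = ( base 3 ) 10220011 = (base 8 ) 5427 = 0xb17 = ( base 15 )C94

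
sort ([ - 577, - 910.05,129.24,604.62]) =[ - 910.05,  -  577, 129.24,604.62]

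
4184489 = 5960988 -1776499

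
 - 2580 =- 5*516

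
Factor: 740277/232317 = 311^( - 1)*991^1 = 991/311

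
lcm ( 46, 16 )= 368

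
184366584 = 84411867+99954717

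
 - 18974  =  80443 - 99417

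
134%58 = 18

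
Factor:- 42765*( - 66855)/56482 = 2^(- 1)*3^2*5^2*31^(-1)*911^ ( - 1 )*2851^1* 4457^1 =2859054075/56482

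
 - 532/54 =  - 10+4/27=-9.85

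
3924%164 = 152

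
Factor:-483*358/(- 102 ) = 28819/17=7^1*17^( - 1 ) *23^1*179^1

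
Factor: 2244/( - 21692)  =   - 3/29  =  - 3^1 * 29^( - 1)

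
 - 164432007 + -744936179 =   -  909368186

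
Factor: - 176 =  - 2^4 * 11^1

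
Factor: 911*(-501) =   -  456411 = - 3^1*167^1*911^1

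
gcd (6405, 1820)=35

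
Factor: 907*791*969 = 695196453 = 3^1 * 7^1 * 17^1*19^1*113^1 * 907^1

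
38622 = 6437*6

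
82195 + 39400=121595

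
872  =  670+202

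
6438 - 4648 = 1790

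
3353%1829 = 1524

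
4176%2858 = 1318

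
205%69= 67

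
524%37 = 6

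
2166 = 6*361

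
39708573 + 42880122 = 82588695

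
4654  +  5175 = 9829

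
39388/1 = 39388= 39388.00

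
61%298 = 61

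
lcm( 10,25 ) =50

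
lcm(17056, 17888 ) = 733408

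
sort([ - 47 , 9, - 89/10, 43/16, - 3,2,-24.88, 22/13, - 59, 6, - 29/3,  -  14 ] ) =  [ - 59,- 47, - 24.88 , - 14, - 29/3, - 89/10 , - 3, 22/13,2,  43/16 , 6,9]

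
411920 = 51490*8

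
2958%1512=1446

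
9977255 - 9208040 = 769215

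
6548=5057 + 1491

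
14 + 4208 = 4222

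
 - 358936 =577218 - 936154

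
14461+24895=39356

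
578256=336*1721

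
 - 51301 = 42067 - 93368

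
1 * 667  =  667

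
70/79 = 70/79  =  0.89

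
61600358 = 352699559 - 291099201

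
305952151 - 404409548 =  - 98457397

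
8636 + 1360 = 9996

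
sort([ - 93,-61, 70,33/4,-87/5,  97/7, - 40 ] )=[ -93, -61,-40 , - 87/5 , 33/4,97/7, 70]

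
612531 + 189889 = 802420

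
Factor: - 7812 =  - 2^2* 3^2*7^1*31^1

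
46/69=2/3 = 0.67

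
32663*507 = 16560141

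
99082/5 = 99082/5 = 19816.40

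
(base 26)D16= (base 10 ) 8820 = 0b10001001110100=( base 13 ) 4026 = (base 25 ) E2K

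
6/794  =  3/397 = 0.01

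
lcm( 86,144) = 6192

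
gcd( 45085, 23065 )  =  5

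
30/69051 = 10/23017 = 0.00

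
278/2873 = 278/2873 = 0.10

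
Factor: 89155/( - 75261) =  - 3^( - 1)*5^1*11^1*1621^1*25087^( - 1)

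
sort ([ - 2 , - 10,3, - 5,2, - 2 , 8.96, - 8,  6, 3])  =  [-10 , -8, - 5, - 2 , - 2,2,3,3,6, 8.96]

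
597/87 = 199/29 = 6.86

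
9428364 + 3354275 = 12782639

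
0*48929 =0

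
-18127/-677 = 26 + 525/677 = 26.78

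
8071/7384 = 1 + 687/7384 =1.09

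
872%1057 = 872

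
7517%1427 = 382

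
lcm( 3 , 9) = 9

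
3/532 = 3/532 = 0.01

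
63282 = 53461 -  - 9821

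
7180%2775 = 1630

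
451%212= 27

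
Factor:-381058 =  - 2^1 *190529^1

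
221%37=36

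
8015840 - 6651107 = 1364733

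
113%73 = 40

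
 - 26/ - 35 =26/35 = 0.74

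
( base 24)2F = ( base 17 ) 3C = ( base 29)25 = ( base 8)77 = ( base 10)63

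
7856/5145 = 1 + 2711/5145 = 1.53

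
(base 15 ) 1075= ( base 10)3485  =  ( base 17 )C10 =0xD9D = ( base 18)adb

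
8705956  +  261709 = 8967665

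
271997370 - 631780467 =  - 359783097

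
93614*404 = 37820056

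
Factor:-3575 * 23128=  - 82682600 = - 2^3*5^2*  7^2 *11^1 * 13^1*59^1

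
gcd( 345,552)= 69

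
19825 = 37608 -17783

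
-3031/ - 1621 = 1 + 1410/1621=1.87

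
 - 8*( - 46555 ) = 372440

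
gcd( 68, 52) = 4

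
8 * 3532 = 28256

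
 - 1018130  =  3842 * (-265 ) 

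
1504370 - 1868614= - 364244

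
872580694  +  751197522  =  1623778216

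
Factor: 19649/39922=2^( -1 ) * 7^2*401^1*19961^( - 1) 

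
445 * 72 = 32040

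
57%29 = 28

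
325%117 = 91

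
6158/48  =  128+7/24 = 128.29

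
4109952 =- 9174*( - 448)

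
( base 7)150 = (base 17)4G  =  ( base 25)39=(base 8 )124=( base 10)84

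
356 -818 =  - 462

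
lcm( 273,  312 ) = 2184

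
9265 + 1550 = 10815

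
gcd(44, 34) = 2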